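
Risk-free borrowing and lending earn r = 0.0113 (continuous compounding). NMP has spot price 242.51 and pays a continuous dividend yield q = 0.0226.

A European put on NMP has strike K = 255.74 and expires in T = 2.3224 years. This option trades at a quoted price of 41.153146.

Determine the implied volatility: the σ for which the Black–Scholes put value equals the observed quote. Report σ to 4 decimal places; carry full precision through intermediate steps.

sigma = 0.2119

At σ = 0.2119 the Black–Scholes value reproduces the quote:
σ√T = 0.2119·√2.3224 = 0.322923
d₁ = (ln(S/K) + (r−q+σ²/2)T) / (σ√T) = (ln(242.51/255.74) + (0.0113−0.0226+0.2119²/2)·2.3224) / 0.322923 = (-0.053118 + 0.025897) / 0.322923 = -0.084298
d₂ = d₁ − σ√T = -0.084298 − 0.322923 = -0.407221
e^{−rT} = 0.974098
e^{−qT} = 0.948867
N(−d₁) = 0.533590,  N(−d₂) = 0.658077
V = K·e^{−rT}·N(−d₂) − S·e^{−qT}·N(−d₁) = 163.937488 − 122.784341 = 41.153146 (the observed quote) — the price is monotone increasing in volatility, hence this σ is the only solution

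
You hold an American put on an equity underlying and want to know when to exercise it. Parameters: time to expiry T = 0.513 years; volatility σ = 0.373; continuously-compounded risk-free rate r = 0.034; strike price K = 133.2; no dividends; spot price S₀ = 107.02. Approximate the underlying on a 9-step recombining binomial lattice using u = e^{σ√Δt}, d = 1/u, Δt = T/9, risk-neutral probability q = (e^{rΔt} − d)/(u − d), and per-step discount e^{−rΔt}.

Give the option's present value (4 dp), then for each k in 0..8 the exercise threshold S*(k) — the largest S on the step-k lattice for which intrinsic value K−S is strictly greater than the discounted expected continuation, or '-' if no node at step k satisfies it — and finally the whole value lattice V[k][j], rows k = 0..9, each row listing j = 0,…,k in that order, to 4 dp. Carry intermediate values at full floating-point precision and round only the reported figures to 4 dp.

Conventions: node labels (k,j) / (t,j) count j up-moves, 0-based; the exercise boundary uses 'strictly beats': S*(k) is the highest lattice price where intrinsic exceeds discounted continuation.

price = 28.7236
boundary = - - 89.5602 81.9294 89.5602 97.9016 89.5602 97.9016 107.0200
tree:
28.7236
35.9151 21.3114
43.6398 27.9734 14.4239
51.2706 35.5443 20.1611 8.4769
58.2512 43.6398 27.2131 12.8609 3.9224
64.6370 51.2706 35.2984 18.8597 6.6341 1.1001
70.4787 58.2512 43.6398 26.4999 10.9387 2.1554 0.0000
75.8227 64.6370 51.2706 35.2984 17.3971 4.2231 0.0000 0.0000
80.7114 70.4787 58.2512 43.6398 26.1800 8.2745 0.0000 0.0000 0.0000
85.1836 75.8227 64.6370 51.2706 35.2984 16.2124 0.0000 0.0000 0.0000 0.0000

params: Δt=0.05700 u=1.09314 d=0.91480 q=0.48863 e^(-rΔt)=0.99806
t_9 payoffs: 85.1836 75.8227 64.6370 51.2706 35.2984 16.2124 0.0000 0.0000 0.0000 0.0000
t_8: node(8,0) S=52.4886 payoff=80.7114 vs cont=80.4535 → 80.7114 [stop]  node(8,1) S=62.7213 payoff=70.4787 vs cont=70.2208 → 70.4787 [stop]  node(8,2) S=74.9488 payoff=58.2512 vs cont=57.9933 → 58.2512 [stop]  node(8,3) S=89.5602 payoff=43.6398 vs cont=43.3819 → 43.6398 [stop]  node(8,4) S=107.0200 payoff=26.1800 vs cont=25.9221 → 26.1800 [stop]  node(8,5) S=127.8836 payoff=5.3164 vs cont=8.2745 → 8.2745 [wait]  node(8,6) S=152.8147 payoff=0.0000 vs cont=0.0000 → 0.0000 [wait]  node(8,7) S=182.6060 payoff=0.0000 vs cont=0.0000 → 0.0000 [wait]  node(8,8) S=218.2052 payoff=0.0000 vs cont=0.0000 → 0.0000 [wait]  ⇒ S*(8)=107.0200
t_7: node(7,0) S=57.3773 payoff=75.8227 vs cont=75.5649 → 75.8227 [stop]  node(7,1) S=68.5630 payoff=64.6370 vs cont=64.3791 → 64.6370 [stop]  node(7,2) S=81.9294 payoff=51.2706 vs cont=51.0127 → 51.2706 [stop]  node(7,3) S=97.9016 payoff=35.2984 vs cont=35.0405 → 35.2984 [stop]  node(7,4) S=116.9876 payoff=16.2124 vs cont=17.3971 → 17.3971 [wait]  node(7,5) S=139.7945 payoff=0.0000 vs cont=4.2231 → 4.2231 [wait]  node(7,6) S=167.0475 payoff=0.0000 vs cont=0.0000 → 0.0000 [wait]  node(7,7) S=199.6136 payoff=0.0000 vs cont=0.0000 → 0.0000 [wait]  ⇒ S*(7)=97.9016
t_6: node(6,0) S=62.7213 payoff=70.4787 vs cont=70.2208 → 70.4787 [stop]  node(6,1) S=74.9488 payoff=58.2512 vs cont=57.9933 → 58.2512 [stop]  node(6,2) S=89.5602 payoff=43.6398 vs cont=43.3819 → 43.6398 [stop]  node(6,3) S=107.0200 payoff=26.1800 vs cont=26.4999 → 26.4999 [wait]  node(6,4) S=127.8836 payoff=5.3164 vs cont=10.9387 → 10.9387 [wait]  node(6,5) S=152.8147 payoff=0.0000 vs cont=2.1554 → 2.1554 [wait]  node(6,6) S=182.6060 payoff=0.0000 vs cont=0.0000 → 0.0000 [wait]  ⇒ S*(6)=89.5602
t_5: node(5,0) S=68.5630 payoff=64.6370 vs cont=64.3791 → 64.6370 [stop]  node(5,1) S=81.9294 payoff=51.2706 vs cont=51.0127 → 51.2706 [stop]  node(5,2) S=97.9016 payoff=35.2984 vs cont=35.1965 → 35.2984 [stop]  node(5,3) S=116.9876 payoff=16.2124 vs cont=18.8597 → 18.8597 [wait]  node(5,4) S=139.7945 payoff=0.0000 vs cont=6.6341 → 6.6341 [wait]  node(5,5) S=167.0475 payoff=0.0000 vs cont=1.1001 → 1.1001 [wait]  ⇒ S*(5)=97.9016
t_4: node(4,0) S=74.9488 payoff=58.2512 vs cont=57.9933 → 58.2512 [stop]  node(4,1) S=89.5602 payoff=43.6398 vs cont=43.3819 → 43.6398 [stop]  node(4,2) S=107.0200 payoff=26.1800 vs cont=27.2131 → 27.2131 [wait]  node(4,3) S=127.8836 payoff=5.3164 vs cont=12.8609 → 12.8609 [wait]  node(4,4) S=152.8147 payoff=0.0000 vs cont=3.9224 → 3.9224 [wait]  ⇒ S*(4)=89.5602
t_3: node(3,0) S=81.9294 payoff=51.2706 vs cont=51.0127 → 51.2706 [stop]  node(3,1) S=97.9016 payoff=35.2984 vs cont=35.5443 → 35.5443 [wait]  node(3,2) S=116.9876 payoff=16.2124 vs cont=20.1611 → 20.1611 [wait]  node(3,3) S=139.7945 payoff=0.0000 vs cont=8.4769 → 8.4769 [wait]  ⇒ S*(3)=81.9294
t_2: node(2,0) S=89.5602 payoff=43.6398 vs cont=43.5019 → 43.6398 [stop]  node(2,1) S=107.0200 payoff=26.1800 vs cont=27.9734 → 27.9734 [wait]  node(2,2) S=127.8836 payoff=5.3164 vs cont=14.4239 → 14.4239 [wait]  ⇒ S*(2)=89.5602
t_1: node(1,0) S=97.9016 payoff=35.2984 vs cont=35.9151 → 35.9151 [wait]  node(1,1) S=116.9876 payoff=16.2124 vs cont=21.3114 → 21.3114 [wait]  ⇒ S*(1)=-
t_0: node(0,0) S=107.0200 payoff=26.1800 vs cont=28.7236 → 28.7236 [wait]  ⇒ S*(0)=-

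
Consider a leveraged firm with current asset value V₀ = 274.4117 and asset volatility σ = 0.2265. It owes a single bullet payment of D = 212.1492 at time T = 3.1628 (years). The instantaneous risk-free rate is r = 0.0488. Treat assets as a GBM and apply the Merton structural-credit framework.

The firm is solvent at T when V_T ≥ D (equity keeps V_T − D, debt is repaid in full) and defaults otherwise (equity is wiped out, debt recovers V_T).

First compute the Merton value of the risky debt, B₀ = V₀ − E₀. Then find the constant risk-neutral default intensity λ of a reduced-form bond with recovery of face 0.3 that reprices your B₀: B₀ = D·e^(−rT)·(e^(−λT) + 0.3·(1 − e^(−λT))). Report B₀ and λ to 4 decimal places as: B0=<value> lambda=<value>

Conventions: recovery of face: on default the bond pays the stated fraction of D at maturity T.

Equity is a call on the firm's assets struck at D = 212.1492:
d₁ = [ln(V₀/D) + (r + σ²/2)T] / (σ√T)
   = [ln(274.4117/212.1492) + (0.0488 + 0.5·0.2265²)·3.1628] / (0.2265·√3.1628)
   = [0.257340 + 0.235474] / 0.402814 = 1.223429
d₂ = d₁ − σ√T = 1.223429 − 0.402814 = 0.820615
N(d₁) = 0.889416,  N(d₂) = 0.794067,  e^(−rT) = 0.856977
E₀ = V₀·N(d₁) − D·e^(−rT)·N(d₂)
   = 274.4117·0.889416 − 212.1492·0.856977·0.794067 = 99.699274
B₀ = V₀ − E₀ = 274.4117 − 99.699274 = 174.712426
e^(−λT) = (B₀·e^(rT)/D − 0.3)/(1 − 0.3) = (174.7124·1.166893/212.1492 − 0.3)/0.7 = 0.94425401
λ = −ln(0.94425401)/3.1628 = 0.018136

B0=174.7124 lambda=0.0181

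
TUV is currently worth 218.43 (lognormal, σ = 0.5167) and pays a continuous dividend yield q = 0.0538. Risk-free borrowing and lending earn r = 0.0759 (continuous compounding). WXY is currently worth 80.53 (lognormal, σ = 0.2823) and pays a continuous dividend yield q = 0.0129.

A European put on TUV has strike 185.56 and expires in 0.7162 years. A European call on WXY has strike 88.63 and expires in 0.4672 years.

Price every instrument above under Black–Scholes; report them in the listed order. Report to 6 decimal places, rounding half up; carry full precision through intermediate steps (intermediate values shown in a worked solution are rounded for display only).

price(TUV put K=185.56) = 18.883491
price(WXY call K=88.63) = 3.987343

[TUV put K=185.56]
σ√T = 0.5167·√0.7162 = 0.437276
d₁ = (ln(S/K) + (r−q+σ²/2)T) / (σ√T) = (ln(218.43/185.56) + (0.0759−0.0538+0.5167²/2)·0.7162) / 0.437276 = (0.163087 + 0.111433) / 0.437276 = 0.627797
d₂ = d₁ − σ√T = 0.627797 − 0.437276 = 0.190521
e^{−rT} = 0.947091
e^{−qT} = 0.962201
N(−d₁) = 0.265069,  N(−d₂) = 0.424450
price = K·e^{−rT}·N(−d₂) − S·e^{−qT}·N(−d₁) = 74.593905 − 55.710415 = 18.883491
[WXY call K=88.63]
σ√T = 0.2823·√0.4672 = 0.192958
d₁ = (ln(S/K) + (r−q+σ²/2)T) / (σ√T) = (ln(80.53/88.63) + (0.0759−0.0129+0.2823²/2)·0.4672) / 0.192958 = (-0.095841 + 0.048050) / 0.192958 = -0.247674
d₂ = d₁ − σ√T = -0.247674 − 0.192958 = -0.440632
e^{−rT} = 0.965161
e^{−qT} = 0.993991
N(d₁) = 0.402193,  N(d₂) = 0.329740
price = S·e^{−qT}·N(d₁) − K·e^{−rT}·N(d₂) = 32.194007 − 28.206664 = 3.987343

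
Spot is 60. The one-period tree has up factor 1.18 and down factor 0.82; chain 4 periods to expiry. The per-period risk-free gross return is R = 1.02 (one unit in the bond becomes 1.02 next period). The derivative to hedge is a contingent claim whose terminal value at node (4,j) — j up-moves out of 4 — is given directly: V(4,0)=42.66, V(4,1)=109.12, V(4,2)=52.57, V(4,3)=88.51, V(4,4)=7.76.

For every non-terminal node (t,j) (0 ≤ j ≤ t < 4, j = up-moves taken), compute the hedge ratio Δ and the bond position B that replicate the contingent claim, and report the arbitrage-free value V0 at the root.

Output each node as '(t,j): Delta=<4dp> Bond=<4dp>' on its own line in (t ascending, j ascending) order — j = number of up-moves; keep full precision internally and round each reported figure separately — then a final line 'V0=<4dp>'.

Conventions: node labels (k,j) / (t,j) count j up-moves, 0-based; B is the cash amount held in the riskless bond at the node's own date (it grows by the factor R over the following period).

(0,0): Delta=-0.5165 Bond=95.5676
(1,0): Delta=-0.2011 Bond=81.9618
(1,1): Delta=-0.6918 Bond=109.8926
(2,0): Delta=-0.1268 Bond=80.6055
(2,1): Delta=-0.2424 Bond=85.9976
(2,2): Delta=-0.9417 Bond=132.9648
(3,0): Delta=5.5804 Bond=-106.5893
(3,1): Delta=-3.2997 Bond=233.2631
(3,2): Delta=1.4573 Bond=-28.7190
(3,3): Delta=-2.2753 Bond=267.0986
V0=64.5794

The replicating-portfolio and risk-neutral prices coincide; use p* = (1.02−0.82)/(1.18−0.82) = 0.5556 for the latter.
Payoffs at expiry: V(4,0)=42.6600, V(4,1)=109.1200, V(4,2)=52.5700, V(4,3)=88.5100, V(4,4)=7.7600
Node (3,0) S=33.0821: V=(p*·109.1200+(1−p*)·42.6600)/1.02=78.0218; Δ=(109.1200−42.6600)/(39.0369−27.1273)=5.5804; B=V−Δ·S=-106.5893
Node (3,1) S=47.6059: V=(p*·52.5700+(1−p*)·109.1200)/1.02=76.1797; Δ=(52.5700−109.1200)/(56.1750−39.0369)=-3.2997; B=V−Δ·S=233.2631
Node (3,2) S=68.5061: V=(p*·88.5100+(1−p*)·52.5700)/1.02=71.1144; Δ=(88.5100−52.5700)/(80.8372−56.1750)=1.4573; B=V−Δ·S=-28.7190
Node (3,3) S=98.5819: V=(p*·7.7600+(1−p*)·88.5100)/1.02=42.7930; Δ=(7.7600−88.5100)/(116.3267−80.8372)=-2.2753; B=V−Δ·S=267.0986
Node (2,0) S=40.3440: V=(p*·76.1797+(1−p*)·78.0218)/1.02=75.4887; Δ=(76.1797−78.0218)/(47.6059−33.0821)=-0.1268; B=V−Δ·S=80.6055
Node (2,1) S=58.0560: V=(p*·71.1144+(1−p*)·76.1797)/1.02=71.9271; Δ=(71.1144−76.1797)/(68.5061−47.6059)=-0.2424; B=V−Δ·S=85.9976
Node (2,2) S=83.5440: V=(p*·42.7930+(1−p*)·71.1144)/1.02=54.2944; Δ=(42.7930−71.1144)/(98.5819−68.5061)=-0.9417; B=V−Δ·S=132.9648
Node (1,0) S=49.2000: V=(p*·71.9271+(1−p*)·75.4887)/1.02=72.0686; Δ=(71.9271−75.4887)/(58.0560−40.3440)=-0.2011; B=V−Δ·S=81.9618
Node (1,1) S=70.8000: V=(p*·54.2944+(1−p*)·71.9271)/1.02=60.9129; Δ=(54.2944−71.9271)/(83.5440−58.0560)=-0.6918; B=V−Δ·S=109.8926
Node (0,0) S=60.0000: V=(p*·60.9129+(1−p*)·72.0686)/1.02=64.5794; Δ=(60.9129−72.0686)/(70.8000−49.2000)=-0.5165; B=V−Δ·S=95.5676
Check: Δ(0,0)·S0 + B(0,0) = 64.5794 = V0.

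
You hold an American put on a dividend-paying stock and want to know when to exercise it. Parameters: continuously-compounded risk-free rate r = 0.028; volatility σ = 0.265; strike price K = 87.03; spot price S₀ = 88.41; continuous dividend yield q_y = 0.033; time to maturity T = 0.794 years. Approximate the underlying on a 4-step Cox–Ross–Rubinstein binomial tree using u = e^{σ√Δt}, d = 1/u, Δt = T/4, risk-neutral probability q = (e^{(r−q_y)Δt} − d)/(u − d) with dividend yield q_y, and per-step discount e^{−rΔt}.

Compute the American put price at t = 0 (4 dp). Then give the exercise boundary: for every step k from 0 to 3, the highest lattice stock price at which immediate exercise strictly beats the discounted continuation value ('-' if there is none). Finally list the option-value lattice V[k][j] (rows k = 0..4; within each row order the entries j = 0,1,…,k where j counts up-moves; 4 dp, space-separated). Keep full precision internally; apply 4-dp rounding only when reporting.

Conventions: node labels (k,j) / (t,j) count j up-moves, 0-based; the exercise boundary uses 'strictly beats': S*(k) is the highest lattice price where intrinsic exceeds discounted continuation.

Δt=0.19850  u=1.12532  d=0.88864  q=0.46633  discount=0.99446
step 4 (expiry): payoffs max(K−S,0) = 31.8986 17.2148 0.0000 0.0000 0.0000
step 3: (k=3,j=0): S=62.0404, K−S=24.9896, hold=24.9123 ⇒ V=24.9896 exercise | (k=3,j=1): S=78.5644, K−S=8.4656, hold=9.1361 ⇒ V=9.1361 continue | (k=3,j=2): S=99.4894, K−S=0.0000, hold=0.0000 ⇒ V=0.0000 continue | (k=3,j=3): S=125.9877, K−S=0.0000, hold=0.0000 ⇒ V=0.0000 continue  boundary S*=62.0404
step 2: (k=2,j=0): S=69.8152, K−S=17.2148, hold=17.4992 ⇒ V=17.4992 continue | (k=2,j=1): S=88.4100, K−S=0.0000, hold=4.8487 ⇒ V=4.8487 continue | (k=2,j=2): S=111.9573, K−S=0.0000, hold=0.0000 ⇒ V=0.0000 continue  boundary S*=-
step 1: (k=1,j=0): S=78.5644, K−S=8.4656, hold=11.5356 ⇒ V=11.5356 continue | (k=1,j=1): S=99.4894, K−S=0.0000, hold=2.5733 ⇒ V=2.5733 continue  boundary S*=-
step 0: (k=0,j=0): S=88.4100, K−S=0.0000, hold=7.3155 ⇒ V=7.3155 continue  boundary S*=-

price = 7.3155
boundary = - - - 62.0404
tree:
7.3155
11.5356 2.5733
17.4992 4.8487 0.0000
24.9896 9.1361 0.0000 0.0000
31.8986 17.2148 0.0000 0.0000 0.0000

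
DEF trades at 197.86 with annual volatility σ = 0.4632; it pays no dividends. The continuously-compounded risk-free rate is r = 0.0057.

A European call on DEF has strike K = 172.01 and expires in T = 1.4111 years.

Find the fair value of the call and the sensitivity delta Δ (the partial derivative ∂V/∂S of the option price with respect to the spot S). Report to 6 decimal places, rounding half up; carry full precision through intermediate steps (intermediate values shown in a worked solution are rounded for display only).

σ√T = 0.4632·√1.4111 = 0.550234
d₁ = (ln(S/K) + (r+σ²/2)T) / (σ√T) = (ln(197.86/172.01) + (0.0057+0.4632²/2)·1.4111) / 0.550234 = (0.140007 + 0.159422) / 0.550234 = 0.544185
d₂ = d₁ − σ√T = 0.544185 − 0.550234 = -0.006049
e^{−rT} = 0.991989
N(d₁) = 0.706843,  N(d₂) = 0.497587
Call price V = S·N(d₁) − K·e^{−rT}·N(d₂) = 139.855939 − 84.904244 = 54.951695
Δ = N(d₁) = 0.706843

price = 54.951695
Δ = 0.706843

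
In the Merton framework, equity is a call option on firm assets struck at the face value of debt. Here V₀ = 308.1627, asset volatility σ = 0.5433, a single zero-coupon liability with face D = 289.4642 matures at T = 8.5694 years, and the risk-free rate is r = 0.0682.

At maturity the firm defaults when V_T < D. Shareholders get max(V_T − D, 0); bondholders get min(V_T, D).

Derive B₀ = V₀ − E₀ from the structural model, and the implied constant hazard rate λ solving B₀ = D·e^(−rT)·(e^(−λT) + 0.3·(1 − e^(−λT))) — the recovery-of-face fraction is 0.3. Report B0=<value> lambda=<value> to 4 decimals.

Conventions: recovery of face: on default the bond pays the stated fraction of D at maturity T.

B0=91.6286 lambda=0.1121

Apply the equity-as-call identities (strike 289.4642, horizon 8.5694 years):
d₁ = [ln(V₀/D) + (r + σ²/2)T] / (σ√T)
   = [ln(308.1627/289.4642) + (0.0682 + 0.5·0.5433²)·8.5694] / (0.5433·√8.5694)
   = [0.062596 + 1.849169] / 1.590431 = 1.202042
d₂ = d₁ − σ√T = 1.202042 − 1.590431 = -0.388389
N(d₁) = 0.885326,  N(d₂) = 0.348864,  e^(−rT) = 0.557422
E₀ = V₀·N(d₁) − D·e^(−rT)·N(d₂)
   = 308.1627·0.885326 − 289.4642·0.557422·0.348864 = 216.534088
B₀ = V₀ − E₀ = 308.1627 − 216.534088 = 91.628612
e^(−λT) = (B₀·e^(rT)/D − 0.3)/(1 − 0.3) = (91.6286·1.793974/289.4642 − 0.3)/0.7 = 0.38267764
λ = −ln(0.38267764)/8.5694 = 0.112092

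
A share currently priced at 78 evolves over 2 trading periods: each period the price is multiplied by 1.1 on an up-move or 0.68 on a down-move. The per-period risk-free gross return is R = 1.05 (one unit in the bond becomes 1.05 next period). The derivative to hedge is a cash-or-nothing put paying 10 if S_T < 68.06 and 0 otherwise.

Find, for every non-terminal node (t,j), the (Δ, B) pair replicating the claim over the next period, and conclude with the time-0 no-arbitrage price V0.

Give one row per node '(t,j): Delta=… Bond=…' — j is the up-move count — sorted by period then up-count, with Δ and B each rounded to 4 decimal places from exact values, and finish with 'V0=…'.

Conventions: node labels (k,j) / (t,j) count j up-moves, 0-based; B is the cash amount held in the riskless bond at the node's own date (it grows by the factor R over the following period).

(0,0): Delta=-0.2561 Bond=22.0073
(1,0): Delta=0.0000 Bond=9.5238
(1,1): Delta=-0.2775 Bond=24.9433
V0=2.0310

Arbitrage-free pricing uses the up-move probability p* = (R−d)/(u−d) = 0.8810, discounting each step at R = 1.05.
At maturity the claim pays: V(2,0)=10.0000, V(2,1)=10.0000, V(2,2)=0.0000
(1,0): S=53.0400. Δ = (V_up−V_dn)/(S_up−S_dn) = (10.0000−10.0000)/(58.3440−36.0672) = 0.0000. V = [p*·10.0000 + (1−p*)·10.0000]/1.05 = 9.5238. B = V − Δ·S = 9.5238.
(1,1): S=85.8000. Δ = (V_up−V_dn)/(S_up−S_dn) = (0.0000−10.0000)/(94.3800−58.3440) = -0.2775. V = [p*·0.0000 + (1−p*)·10.0000]/1.05 = 1.1338. B = V − Δ·S = 24.9433.
(0,0): S=78.0000. Δ = (V_up−V_dn)/(S_up−S_dn) = (1.1338−9.5238)/(85.8000−53.0400) = -0.2561. V = [p*·1.1338 + (1−p*)·9.5238]/1.05 = 2.0310. B = V − Δ·S = 22.0073.
As a check, the time-0 holding Δ(0,0)·S0 + B(0,0) comes to 2.0310 — exactly V0.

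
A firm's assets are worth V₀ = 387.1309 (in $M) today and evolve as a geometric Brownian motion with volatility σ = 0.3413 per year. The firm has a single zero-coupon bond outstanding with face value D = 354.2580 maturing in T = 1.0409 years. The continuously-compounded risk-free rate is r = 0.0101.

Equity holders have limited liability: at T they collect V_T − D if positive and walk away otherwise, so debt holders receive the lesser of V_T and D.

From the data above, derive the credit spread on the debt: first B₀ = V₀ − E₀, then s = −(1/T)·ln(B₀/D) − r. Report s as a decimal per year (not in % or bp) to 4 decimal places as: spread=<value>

With assets at 387.1309 and a single debt payment of 354.2580 at 1.0409 years:
d₁ = [ln(V₀/D) + (r + σ²/2)T] / (σ√T)
   = [ln(387.1309/354.2580) + (0.0101 + 0.5·0.3413²)·1.0409] / (0.3413·√1.0409)
   = [0.088737 + 0.071138] / 0.348210 = 0.459136
d₂ = d₁ − σ√T = 0.459136 − 0.348210 = 0.110926
N(d₁) = 0.676932,  N(d₂) = 0.544163,  e^(−rT) = 0.989542
E₀ = V₀·N(d₁) − D·e^(−rT)·N(d₂)
   = 387.1309·0.676932 − 354.2580·0.989542·0.544163 = 71.303266
B₀ = V₀ − E₀ = 387.1309 − 71.303266 = 315.827634
spread = −(1/T)·ln(B₀/D) − r = −(1/1.0409)·ln(315.827634/354.2580) − 0.0101 = 0.10021690

spread=0.1002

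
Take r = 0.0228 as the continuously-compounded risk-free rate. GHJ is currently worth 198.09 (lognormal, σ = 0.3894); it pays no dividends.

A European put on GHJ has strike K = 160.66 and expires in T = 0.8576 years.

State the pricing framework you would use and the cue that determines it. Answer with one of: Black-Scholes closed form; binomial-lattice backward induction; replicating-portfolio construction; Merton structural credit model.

framework: Black-Scholes closed form

Key observation: everything needed for the exact continuous-time valuation of the European put on GHJ (strike 160.66) is given, and no feature rules the closed form out.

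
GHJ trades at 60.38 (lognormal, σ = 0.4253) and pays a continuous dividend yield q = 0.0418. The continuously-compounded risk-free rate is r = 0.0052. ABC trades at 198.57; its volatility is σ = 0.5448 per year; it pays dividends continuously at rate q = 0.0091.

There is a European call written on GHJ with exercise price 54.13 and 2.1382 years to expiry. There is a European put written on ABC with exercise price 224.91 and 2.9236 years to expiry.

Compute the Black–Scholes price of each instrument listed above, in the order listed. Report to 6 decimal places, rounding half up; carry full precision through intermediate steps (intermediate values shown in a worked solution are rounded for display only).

[GHJ call K=54.13]
σ√T = 0.4253·√2.1382 = 0.621899
d₁ = (ln(S/K) + (r−q+σ²/2)T) / (σ√T) = (ln(60.38/54.13) + (0.0052−0.0418+0.4253²/2)·2.1382) / 0.621899 = (0.109269 + 0.115121) / 0.621899 = 0.360815
d₂ = d₁ − σ√T = 0.360815 − 0.621899 = -0.261084
e^{−rT} = 0.988943
e^{−qT} = 0.914501
N(d₁) = 0.640881,  N(d₂) = 0.397014
price = S·e^{−qT}·N(d₁) − K·e^{−rT}·N(d₂) = 35.387891 − 21.252744 = 14.135148
[ABC put K=224.91]
σ√T = 0.5448·√2.9236 = 0.931528
d₁ = (ln(S/K) + (r−q+σ²/2)T) / (σ√T) = (ln(198.57/224.91) + (0.0052−0.0091+0.5448²/2)·2.9236) / 0.931528 = (-0.124559 + 0.422470) / 0.931528 = 0.319810
d₂ = d₁ − σ√T = 0.319810 − 0.931528 = -0.611719
e^{−rT} = 0.984912
e^{−qT} = 0.973746
N(−d₁) = 0.374556,  N(−d₂) = 0.729638
price = K·e^{−rT}·N(−d₂) − S·e^{−qT}·N(−d₁) = 161.626945 − 72.422984 = 89.203961

price(GHJ call K=54.13) = 14.135148
price(ABC put K=224.91) = 89.203961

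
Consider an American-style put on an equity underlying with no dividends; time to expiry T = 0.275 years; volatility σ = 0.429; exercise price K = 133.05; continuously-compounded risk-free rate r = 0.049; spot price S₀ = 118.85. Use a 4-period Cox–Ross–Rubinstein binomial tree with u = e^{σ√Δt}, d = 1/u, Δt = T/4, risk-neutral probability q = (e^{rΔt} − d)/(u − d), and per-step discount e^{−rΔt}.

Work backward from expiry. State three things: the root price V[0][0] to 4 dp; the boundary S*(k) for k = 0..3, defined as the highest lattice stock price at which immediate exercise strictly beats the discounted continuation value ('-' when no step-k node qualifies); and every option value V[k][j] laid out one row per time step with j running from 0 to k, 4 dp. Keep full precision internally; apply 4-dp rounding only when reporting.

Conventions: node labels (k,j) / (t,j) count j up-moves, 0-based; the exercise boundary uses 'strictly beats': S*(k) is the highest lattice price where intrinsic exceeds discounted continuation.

Δt=0.06875  u=1.11906  d=0.89361  q=0.48688  discount=0.99664
step 4 (expiry): payoffs max(K−S,0) = 57.2633 38.1435 14.2000 0.0000 0.0000
step 3: (k=3,j=0): S=84.8095, K−S=48.2405, hold=47.7930 ⇒ V=48.2405 exercise | (k=3,j=1): S=106.2057, K−S=26.8443, hold=26.3969 ⇒ V=26.8443 exercise | (k=3,j=2): S=132.9997, K−S=0.0503, hold=7.2619 ⇒ V=7.2619 continue | (k=3,j=3): S=166.5535, K−S=0.0000, hold=0.0000 ⇒ V=0.0000 continue  boundary S*=106.2057
step 2: (k=2,j=0): S=94.9065, K−S=38.1435, hold=37.6960 ⇒ V=38.1435 exercise | (k=2,j=1): S=118.8500, K−S=14.2000, hold=17.2519 ⇒ V=17.2519 continue | (k=2,j=2): S=148.8340, K−S=0.0000, hold=3.7137 ⇒ V=3.7137 continue  boundary S*=94.9065
step 1: (k=1,j=0): S=106.2057, K−S=26.8443, hold=27.8778 ⇒ V=27.8778 continue | (k=1,j=1): S=132.9997, K−S=0.0503, hold=10.6246 ⇒ V=10.6246 continue  boundary S*=-
step 0: (k=0,j=0): S=118.8500, K−S=14.2000, hold=19.4121 ⇒ V=19.4121 continue  boundary S*=-

price = 19.4121
boundary = - - 94.9065 106.2057
tree:
19.4121
27.8778 10.6246
38.1435 17.2519 3.7137
48.2405 26.8443 7.2619 0.0000
57.2633 38.1435 14.2000 0.0000 0.0000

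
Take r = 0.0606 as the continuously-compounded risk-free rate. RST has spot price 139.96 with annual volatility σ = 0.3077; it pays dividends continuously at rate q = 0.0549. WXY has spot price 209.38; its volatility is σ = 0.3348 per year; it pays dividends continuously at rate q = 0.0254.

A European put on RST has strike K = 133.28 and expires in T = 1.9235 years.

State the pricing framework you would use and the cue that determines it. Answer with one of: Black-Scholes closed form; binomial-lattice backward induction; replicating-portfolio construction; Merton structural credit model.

framework: Black-Scholes closed form

Key observation: a European claim on RST (strike 133.28) — a lognormal (GBM) underlying with constant rate and volatility — has an exact closed-form value; no lattice or capital structure is involved.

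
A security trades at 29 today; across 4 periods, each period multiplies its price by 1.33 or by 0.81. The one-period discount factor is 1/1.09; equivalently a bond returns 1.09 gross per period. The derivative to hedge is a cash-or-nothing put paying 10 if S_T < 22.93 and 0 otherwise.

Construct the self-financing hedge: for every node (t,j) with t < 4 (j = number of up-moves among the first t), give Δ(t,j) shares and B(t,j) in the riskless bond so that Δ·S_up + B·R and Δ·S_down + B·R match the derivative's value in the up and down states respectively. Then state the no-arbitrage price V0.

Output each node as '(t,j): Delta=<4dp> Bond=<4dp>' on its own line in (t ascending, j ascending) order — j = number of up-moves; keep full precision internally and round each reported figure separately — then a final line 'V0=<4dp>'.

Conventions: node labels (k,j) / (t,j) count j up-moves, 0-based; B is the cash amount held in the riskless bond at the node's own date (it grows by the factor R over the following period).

(0,0): Delta=-0.1762 Bond=6.9315
(1,0): Delta=-0.3425 Bond=11.4615
(1,1): Delta=-0.0894 Bond=4.2071
(2,0): Delta=-0.4993 Bond=15.4765
(2,1): Delta=-0.2606 Bond=9.9358
(2,2): Delta=0.0000 Bond=0.0000
(3,0): Delta=0.0000 Bond=9.1743
(3,1): Delta=-0.7599 Bond=23.4651
(3,2): Delta=0.0000 Bond=0.0000
(3,3): Delta=0.0000 Bond=0.0000
V0=1.8216

Arbitrage-free pricing uses the up-move probability p* = (R−d)/(u−d) = 0.5385, discounting each step at R = 1.09.
Payoffs at expiry: V(4,0)=10.0000, V(4,1)=10.0000, V(4,2)=0.0000, V(4,3)=0.0000, V(4,4)=0.0000
(3,0): S=15.4118. Δ = (V_up−V_dn)/(S_up−S_dn) = (10.0000−10.0000)/(20.4977−12.4835) = 0.0000. V = [p*·10.0000 + (1−p*)·10.0000]/1.09 = 9.1743. B = V − Δ·S = 9.1743.
(3,1): S=25.3058. Δ = (V_up−V_dn)/(S_up−S_dn) = (0.0000−10.0000)/(33.6567−20.4977) = -0.7599. V = [p*·0.0000 + (1−p*)·10.0000]/1.09 = 4.2343. B = V − Δ·S = 23.4651.
(3,2): S=41.5515. Δ = (V_up−V_dn)/(S_up−S_dn) = (0.0000−0.0000)/(55.2634−33.6567) = 0.0000. V = [p*·0.0000 + (1−p*)·0.0000]/1.09 = 0.0000. B = V − Δ·S = 0.0000.
(3,3): S=68.2265. Δ = (V_up−V_dn)/(S_up−S_dn) = (0.0000−0.0000)/(90.7412−55.2634) = 0.0000. V = [p*·0.0000 + (1−p*)·0.0000]/1.09 = 0.0000. B = V − Δ·S = 0.0000.
(2,0): S=19.0269. Δ = (V_up−V_dn)/(S_up−S_dn) = (4.2343−9.1743)/(25.3058−15.4118) = -0.4993. V = [p*·4.2343 + (1−p*)·9.1743]/1.09 = 5.9764. B = V − Δ·S = 15.4765.
(2,1): S=31.2417. Δ = (V_up−V_dn)/(S_up−S_dn) = (0.0000−4.2343)/(41.5515−25.3058) = -0.2606. V = [p*·0.0000 + (1−p*)·4.2343]/1.09 = 1.7929. B = V − Δ·S = 9.9358.
(2,2): S=51.2981. Δ = (V_up−V_dn)/(S_up−S_dn) = (0.0000−0.0000)/(68.2265−41.5515) = 0.0000. V = [p*·0.0000 + (1−p*)·0.0000]/1.09 = 0.0000. B = V − Δ·S = 0.0000.
(1,0): S=23.4900. Δ = (V_up−V_dn)/(S_up−S_dn) = (1.7929−5.9764)/(31.2417−19.0269) = -0.3425. V = [p*·1.7929 + (1−p*)·5.9764]/1.09 = 3.4163. B = V − Δ·S = 11.4615.
(1,1): S=38.5700. Δ = (V_up−V_dn)/(S_up−S_dn) = (0.0000−1.7929)/(51.2981−31.2417) = -0.0894. V = [p*·0.0000 + (1−p*)·1.7929]/1.09 = 0.7592. B = V − Δ·S = 4.2071.
(0,0): S=29.0000. Δ = (V_up−V_dn)/(S_up−S_dn) = (0.7592−3.4163)/(38.5700−23.4900) = -0.1762. V = [p*·0.7592 + (1−p*)·3.4163]/1.09 = 1.8216. B = V − Δ·S = 6.9315.
Check: Δ(0,0)·S0 + B(0,0) = 1.8216 = V0.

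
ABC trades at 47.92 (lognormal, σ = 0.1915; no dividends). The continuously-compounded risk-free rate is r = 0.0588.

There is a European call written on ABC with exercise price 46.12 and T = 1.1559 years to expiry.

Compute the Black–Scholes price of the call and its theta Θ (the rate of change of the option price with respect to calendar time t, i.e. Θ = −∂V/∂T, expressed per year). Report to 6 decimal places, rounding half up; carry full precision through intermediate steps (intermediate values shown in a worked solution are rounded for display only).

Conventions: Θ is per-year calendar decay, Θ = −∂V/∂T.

σ√T = 0.1915·√1.1559 = 0.205887
d₁ = (ln(S/K) + (r+σ²/2)T) / (σ√T) = (ln(47.92/46.12) + (0.0588+0.1915²/2)·1.1559) / 0.205887 = (0.038286 + 0.089162) / 0.205887 = 0.619019
d₂ = d₁ − σ√T = 0.619019 − 0.205887 = 0.413132
e^{−rT} = 0.934291
N(d₁) = 0.732048,  N(d₂) = 0.660245
Call price V = S·N(d₁) − K·e^{−rT}·N(d₂) = 35.079740 − 28.449637 = 6.630103
φ(d₁) = (1/√(2π))·e^{−d₁²/2} = 0.329384
Θ = −S·φ(d₁)·σ/(2√T) − r·K·e^{−rT}·N(d₂) = −1.405718 − 1.672839 = -3.078556

price = 6.630103
Θ = -3.078556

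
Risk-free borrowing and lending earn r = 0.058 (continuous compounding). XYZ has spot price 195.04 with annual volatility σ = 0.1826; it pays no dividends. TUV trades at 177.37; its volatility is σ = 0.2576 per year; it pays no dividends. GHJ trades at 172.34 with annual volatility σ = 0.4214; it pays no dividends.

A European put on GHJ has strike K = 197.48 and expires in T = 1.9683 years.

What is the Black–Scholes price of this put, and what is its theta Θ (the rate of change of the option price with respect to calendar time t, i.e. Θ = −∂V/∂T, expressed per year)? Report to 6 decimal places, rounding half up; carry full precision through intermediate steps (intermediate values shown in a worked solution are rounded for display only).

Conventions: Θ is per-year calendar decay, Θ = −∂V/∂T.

σ√T = 0.4214·√1.9683 = 0.591208
d₁ = (ln(S/K) + (r+σ²/2)T) / (σ√T) = (ln(172.34/197.48) + (0.058+0.4214²/2)·1.9683) / 0.591208 = (-0.136168 + 0.288925) / 0.591208 = 0.258381
d₂ = d₁ − σ√T = 0.258381 − 0.591208 = -0.332827
e^{−rT} = 0.892114
N(−d₁) = 0.398057,  N(−d₂) = 0.630368
Put price V = K·e^{−rT}·N(−d₂) − S·N(−d₁) = 111.054801 − 68.601065 = 42.453736
φ(d₁) = (1/√(2π))·e^{−d₁²/2} = 0.385845
Θ = −S·φ(d₁)·σ/(2√T) + r·K·e^{−rT}·N(−d₂) = −9.986612 + 6.441178 = -3.545433

price = 42.453736
Θ = -3.545433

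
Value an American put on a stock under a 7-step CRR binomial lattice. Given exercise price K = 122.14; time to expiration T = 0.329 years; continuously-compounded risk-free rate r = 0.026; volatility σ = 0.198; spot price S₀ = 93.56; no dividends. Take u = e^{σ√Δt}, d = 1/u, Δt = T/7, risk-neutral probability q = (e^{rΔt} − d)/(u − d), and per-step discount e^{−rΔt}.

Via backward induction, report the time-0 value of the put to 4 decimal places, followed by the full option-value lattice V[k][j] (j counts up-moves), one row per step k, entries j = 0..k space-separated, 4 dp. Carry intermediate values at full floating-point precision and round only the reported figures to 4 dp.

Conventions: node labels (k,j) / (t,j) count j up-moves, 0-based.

price = 28.5800
tree:
28.5800
32.5111 24.4765
36.2771 28.5800 20.1929
39.8848 32.5111 24.4765 15.7215
43.3409 36.2771 28.5800 20.1929 11.3280
46.6518 39.8848 32.5111 24.4765 15.7215 7.0231
49.8236 43.3409 36.2771 28.5800 20.1929 11.0540 3.0655
52.8621 46.6518 39.8848 32.5111 24.4765 15.7215 6.1818 0.0000

params: Δt=0.04700 u=1.04386 d=0.95798 q=0.50351 e^(-rΔt)=0.99878
t_7 payoffs: 52.8621 46.6518 39.8848 32.5111 24.4765 15.7215 6.1818 0.0000
k=6: node(6,0) S=72.3164 payoff=49.8236 vs cont=49.6745 → 49.8236 [stop]  node(6,1) S=78.7991 payoff=43.3409 vs cont=43.1917 → 43.3409 [stop]  node(6,2) S=85.8629 payoff=36.2771 vs cont=36.1279 → 36.2771 [stop]  node(6,3) S=93.5600 payoff=28.5800 vs cont=28.4308 → 28.5800 [stop]  node(6,4) S=101.9471 payoff=20.1929 vs cont=20.0438 → 20.1929 [stop]  node(6,5) S=111.0860 payoff=11.0540 vs cont=10.9049 → 11.0540 [stop]  node(6,6) S=121.0441 payoff=1.0959 vs cont=3.0655 → 3.0655 [wait]
k=5: node(5,0) S=75.4882 payoff=46.6518 vs cont=46.5027 → 46.6518 [stop]  node(5,1) S=82.2552 payoff=39.8848 vs cont=39.7356 → 39.8848 [stop]  node(5,2) S=89.6289 payoff=32.5111 vs cont=32.3620 → 32.5111 [stop]  node(5,3) S=97.6635 payoff=24.4765 vs cont=24.3273 → 24.4765 [stop]  node(5,4) S=106.4185 payoff=15.7215 vs cont=15.5724 → 15.7215 [stop]  node(5,5) S=115.9582 payoff=6.1818 vs cont=7.0231 → 7.0231 [wait]
k=4: node(4,0) S=78.7991 payoff=43.3409 vs cont=43.1917 → 43.3409 [stop]  node(4,1) S=85.8629 payoff=36.2771 vs cont=36.1279 → 36.2771 [stop]  node(4,2) S=93.5600 payoff=28.5800 vs cont=28.4308 → 28.5800 [stop]  node(4,3) S=101.9471 payoff=20.1929 vs cont=20.0438 → 20.1929 [stop]  node(4,4) S=111.0860 payoff=11.0540 vs cont=11.3280 → 11.3280 [wait]
k=3: node(3,0) S=82.2552 payoff=39.8848 vs cont=39.7356 → 39.8848 [stop]  node(3,1) S=89.6289 payoff=32.5111 vs cont=32.3620 → 32.5111 [stop]  node(3,2) S=97.6635 payoff=24.4765 vs cont=24.3273 → 24.4765 [stop]  node(3,3) S=106.4185 payoff=15.7215 vs cont=15.7101 → 15.7215 [stop]
k=2: node(2,0) S=85.8629 payoff=36.2771 vs cont=36.1279 → 36.2771 [stop]  node(2,1) S=93.5600 payoff=28.5800 vs cont=28.4308 → 28.5800 [stop]  node(2,2) S=101.9471 payoff=20.1929 vs cont=20.0438 → 20.1929 [stop]
k=1: node(1,0) S=89.6289 payoff=32.5111 vs cont=32.3620 → 32.5111 [stop]  node(1,1) S=97.6635 payoff=24.4765 vs cont=24.3273 → 24.4765 [stop]
k=0: node(0,0) S=93.5600 payoff=28.5800 vs cont=28.4308 → 28.5800 [stop]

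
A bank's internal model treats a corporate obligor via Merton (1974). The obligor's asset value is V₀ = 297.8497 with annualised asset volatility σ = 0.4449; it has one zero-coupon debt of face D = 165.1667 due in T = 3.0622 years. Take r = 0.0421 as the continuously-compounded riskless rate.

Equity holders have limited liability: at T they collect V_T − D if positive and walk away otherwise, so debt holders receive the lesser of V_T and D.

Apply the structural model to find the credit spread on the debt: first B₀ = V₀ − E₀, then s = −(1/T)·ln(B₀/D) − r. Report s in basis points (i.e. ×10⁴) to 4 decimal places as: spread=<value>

Apply the equity-as-call identities (strike 165.1667, horizon 3.0622 years):
d₁ = [ln(V₀/D) + (r + σ²/2)T] / (σ√T)
   = [ln(297.8497/165.1667) + (0.0421 + 0.5·0.4449²)·3.0622] / (0.4449·√3.0622)
   = [0.589634 + 0.431978] / 0.778537 = 1.312221
d₂ = d₁ − σ√T = 1.312221 − 0.778537 = 0.533684
N(d₁) = 0.905277,  N(d₂) = 0.703220,  e^(−rT) = 0.879045
E₀ = V₀·N(d₁) − D·e^(−rT)·N(d₂)
   = 297.8497·0.905277 − 165.1667·0.879045·0.703220 = 167.536712
B₀ = V₀ − E₀ = 297.8497 − 167.536712 = 130.312988
spread = −(1/T)·ln(B₀/D) − r = −(1/3.0622)·ln(130.312988/165.1667) − 0.0421 = 0.03530060
in basis points: 0.03530060 × 10⁴ = 353.0060 bp

spread=353.0060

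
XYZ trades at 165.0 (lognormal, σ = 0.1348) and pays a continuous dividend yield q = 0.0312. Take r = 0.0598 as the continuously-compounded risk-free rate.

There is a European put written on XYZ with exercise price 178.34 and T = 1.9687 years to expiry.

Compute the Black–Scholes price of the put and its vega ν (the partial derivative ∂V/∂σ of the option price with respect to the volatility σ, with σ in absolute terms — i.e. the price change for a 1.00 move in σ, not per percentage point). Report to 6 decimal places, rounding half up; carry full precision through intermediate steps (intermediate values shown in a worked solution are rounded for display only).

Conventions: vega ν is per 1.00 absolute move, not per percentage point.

price = 13.574801
ν = 86.842279

σ√T = 0.1348·√1.9687 = 0.189138
d₁ = (ln(S/K) + (r−q+σ²/2)T) / (σ√T) = (ln(165.0/178.34) + (0.0598−0.0312+0.1348²/2)·1.9687) / 0.189138 = (-0.077746 + 0.074191) / 0.189138 = -0.018795
d₂ = d₁ − σ√T = -0.018795 − 0.189138 = -0.207934
e^{−rT} = 0.888938
e^{−qT} = 0.940425
N(−d₁) = 0.507498,  N(−d₂) = 0.582360
Put price V = K·e^{−rT}·N(−d₂) − S·e^{−qT}·N(−d₁) = 92.323283 − 78.748482 = 13.574801
φ(d₁) = (1/√(2π))·e^{−d₁²/2} = 0.398872
ν = S·e^{−qT}·φ(d₁)·√T = 86.842279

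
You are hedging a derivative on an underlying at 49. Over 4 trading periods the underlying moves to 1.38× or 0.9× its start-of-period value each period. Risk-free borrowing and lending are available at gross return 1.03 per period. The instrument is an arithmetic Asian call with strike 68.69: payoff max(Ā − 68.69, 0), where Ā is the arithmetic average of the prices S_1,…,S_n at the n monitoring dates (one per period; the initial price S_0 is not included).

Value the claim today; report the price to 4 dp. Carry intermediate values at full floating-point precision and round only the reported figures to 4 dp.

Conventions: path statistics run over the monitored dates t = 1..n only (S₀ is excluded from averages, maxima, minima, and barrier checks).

Risk-neutral up-probability p* = (R−d)/(u−d) = (1.03−0.9)/(1.38−0.9) = 0.2708; the claim prices as the p*-weighted sum of path payoffs discounted by R^4.
Enumerate all 2^4 = 16 price paths (U = up ×1.38, D = down ×0.9); each path with k up-moves has probability p*^k·(1−p*)^(4−k).
DDDD: Ā=37.9150, payoff=0.0000, prob=0.282688
UDDD: Ā=58.1363, payoff=0.0000, prob=0.104998
DUDD: Ā=52.2563, payoff=0.0000, prob=0.104998
UUDD: Ā=80.1263, payoff=11.4363, prob=0.038999
DDUD: Ā=46.9643, payoff=0.0000, prob=0.104998
UDUD: Ā=72.0119, payoff=3.3219, prob=0.038999
DUUD: Ā=66.1319, payoff=0.0000, prob=0.038999
UUUD: Ā=101.4023, payoff=32.7123, prob=0.014485
DDDU: Ā=42.2015, payoff=0.0000, prob=0.104998
UDDU: Ā=64.7090, payoff=0.0000, prob=0.038999
DUDU: Ā=58.8290, payoff=0.0000, prob=0.038999
UUDU: Ā=90.2044, payoff=21.5144, prob=0.014485
DDUU: Ā=53.5370, payoff=0.0000, prob=0.038999
UDUU: Ā=82.0900, payoff=13.4000, prob=0.014485
DUUU: Ā=76.2100, payoff=7.5200, prob=0.014485
UUUU: Ā=116.8553, payoff=48.1653, prob=0.005380
Price = Σ prob·payoff / R^4 = 1.923244 / 1.125509 = 1.7088

price = 1.7088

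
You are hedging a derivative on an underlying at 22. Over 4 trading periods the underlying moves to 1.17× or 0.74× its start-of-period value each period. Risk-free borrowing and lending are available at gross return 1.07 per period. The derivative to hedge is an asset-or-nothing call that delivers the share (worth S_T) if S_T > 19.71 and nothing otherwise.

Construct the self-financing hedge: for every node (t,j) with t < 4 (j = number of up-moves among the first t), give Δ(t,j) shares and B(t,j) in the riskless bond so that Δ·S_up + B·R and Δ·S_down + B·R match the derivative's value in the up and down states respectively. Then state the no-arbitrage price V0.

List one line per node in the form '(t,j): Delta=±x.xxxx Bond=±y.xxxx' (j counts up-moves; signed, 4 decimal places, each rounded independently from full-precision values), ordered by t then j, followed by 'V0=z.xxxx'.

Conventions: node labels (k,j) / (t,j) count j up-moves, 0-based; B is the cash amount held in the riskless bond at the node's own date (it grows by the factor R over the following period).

Under the risk-neutral measure, an up-move has probability p* = (R−d)/(u−d) = 0.7674 and values discount at R = 1.07.
Payoffs at expiry: V(4,0)=0.0000, V(4,1)=0.0000, V(4,2)=0.0000, V(4,3)=26.0743, V(4,4)=41.2255
Node (3,0) S=8.9149: V=(p*·0.0000+(1−p*)·0.0000)/1.07=0.0000; Δ=(0.0000−0.0000)/(10.4305−6.5970)=0.0000; B=V−Δ·S=0.0000
Node (3,1) S=14.0952: V=(p*·0.0000+(1−p*)·0.0000)/1.07=0.0000; Δ=(0.0000−0.0000)/(16.4914−10.4305)=0.0000; B=V−Δ·S=0.0000
Node (3,2) S=22.2857: V=(p*·26.0743+(1−p*)·0.0000)/1.07=18.7014; Δ=(26.0743−0.0000)/(26.0743−16.4914)=2.7209; B=V−Δ·S=-41.9364
Node (3,3) S=35.2355: V=(p*·41.2255+(1−p*)·26.0743)/1.07=35.2355; Δ=(41.2255−26.0743)/(41.2255−26.0743)=1.0000; B=V−Δ·S=0.0000
Node (2,0) S=12.0472: V=(p*·0.0000+(1−p*)·0.0000)/1.07=0.0000; Δ=(0.0000−0.0000)/(14.0952−8.9149)=0.0000; B=V−Δ·S=0.0000
Node (2,1) S=19.0476: V=(p*·18.7014+(1−p*)·0.0000)/1.07=13.4133; Δ=(18.7014−0.0000)/(22.2857−14.0952)=2.2833; B=V−Δ·S=-30.0783
Node (2,2) S=30.1158: V=(p*·35.2355+(1−p*)·18.7014)/1.07=29.3368; Δ=(35.2355−18.7014)/(35.2355−22.2857)=1.2768; B=V−Δ·S=-9.1146
Node (1,0) S=16.2800: V=(p*·13.4133+(1−p*)·0.0000)/1.07=9.6205; Δ=(13.4133−0.0000)/(19.0476−12.0472)=1.9161; B=V−Δ·S=-21.5732
Node (1,1) S=25.7400: V=(p*·29.3368+(1−p*)·13.4133)/1.07=23.9567; Δ=(29.3368−13.4133)/(30.1158−19.0476)=1.4387; B=V−Δ·S=-13.0747
Node (0,0) S=22.0000: V=(p*·23.9567+(1−p*)·9.6205)/1.07=19.2735; Δ=(23.9567−9.6205)/(25.7400−16.2800)=1.5155; B=V−Δ·S=-14.0664
Sanity check at the root: Δ(0,0)·S0 + B(0,0) reproduces V0 = 19.2735.

(0,0): Delta=1.5155 Bond=-14.0664
(1,0): Delta=1.9161 Bond=-21.5732
(1,1): Delta=1.4387 Bond=-13.0747
(2,0): Delta=0.0000 Bond=0.0000
(2,1): Delta=2.2833 Bond=-30.0783
(2,2): Delta=1.2768 Bond=-9.1146
(3,0): Delta=0.0000 Bond=0.0000
(3,1): Delta=0.0000 Bond=0.0000
(3,2): Delta=2.7209 Bond=-41.9364
(3,3): Delta=1.0000 Bond=0.0000
V0=19.2735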